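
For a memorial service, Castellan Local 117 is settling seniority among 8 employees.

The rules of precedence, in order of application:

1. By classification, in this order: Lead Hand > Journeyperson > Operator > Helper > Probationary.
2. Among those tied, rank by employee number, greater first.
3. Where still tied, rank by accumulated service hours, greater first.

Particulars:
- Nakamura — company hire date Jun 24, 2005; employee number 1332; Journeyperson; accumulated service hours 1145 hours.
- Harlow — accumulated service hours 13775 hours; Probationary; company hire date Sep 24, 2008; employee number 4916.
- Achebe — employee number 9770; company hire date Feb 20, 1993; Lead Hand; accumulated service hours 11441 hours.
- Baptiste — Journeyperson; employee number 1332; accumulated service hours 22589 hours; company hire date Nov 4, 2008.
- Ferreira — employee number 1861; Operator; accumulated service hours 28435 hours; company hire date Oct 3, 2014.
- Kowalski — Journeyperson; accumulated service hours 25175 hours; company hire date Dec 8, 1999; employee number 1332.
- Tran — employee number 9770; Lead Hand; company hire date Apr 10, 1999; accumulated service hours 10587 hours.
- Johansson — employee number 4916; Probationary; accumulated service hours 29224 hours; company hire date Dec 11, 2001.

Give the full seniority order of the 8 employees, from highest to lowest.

Achebe, Tran, Kowalski, Baptiste, Nakamura, Ferreira, Johansson, Harlow

By classification: Achebe and Tran (Lead Hand); then Kowalski, Baptiste and Nakamura (Journeyperson); then Ferreira (Operator); then Johansson and Harlow (Probationary).
Achebe and Tran both have employee number 9770, so the next rule applies.
Among Achebe and Tran, by accumulated service hours (higher first): Achebe (11441 hours) before Tran (10587 hours).
Kowalski, Baptiste and Nakamura all have employee number 1332, so the next rule applies.
Among Kowalski, Baptiste and Nakamura, by accumulated service hours (higher first): Kowalski (25175 hours) before Baptiste (22589 hours) before Nakamura (1145 hours).
Johansson and Harlow both have employee number 4916, so the next rule applies.
Among Johansson and Harlow, by accumulated service hours (higher first): Johansson (29224 hours) before Harlow (13775 hours).
Full order: Achebe, Tran, Kowalski, Baptiste, Nakamura, Ferreira, Johansson, Harlow.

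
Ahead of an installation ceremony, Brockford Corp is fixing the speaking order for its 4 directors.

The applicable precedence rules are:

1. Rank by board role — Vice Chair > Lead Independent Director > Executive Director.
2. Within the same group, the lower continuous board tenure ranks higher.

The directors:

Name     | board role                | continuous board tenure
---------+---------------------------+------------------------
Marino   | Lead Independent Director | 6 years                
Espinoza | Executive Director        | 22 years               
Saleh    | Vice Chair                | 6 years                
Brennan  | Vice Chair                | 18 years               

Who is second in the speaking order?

By board role: Saleh and Brennan (Vice Chair); then Marino (Lead Independent Director); then Espinoza (Executive Director).
Among Saleh and Brennan, by continuous board tenure (lower first): Saleh (6 years) before Brennan (18 years).
Order: Saleh, Brennan, Marino, Espinoza.

Brennan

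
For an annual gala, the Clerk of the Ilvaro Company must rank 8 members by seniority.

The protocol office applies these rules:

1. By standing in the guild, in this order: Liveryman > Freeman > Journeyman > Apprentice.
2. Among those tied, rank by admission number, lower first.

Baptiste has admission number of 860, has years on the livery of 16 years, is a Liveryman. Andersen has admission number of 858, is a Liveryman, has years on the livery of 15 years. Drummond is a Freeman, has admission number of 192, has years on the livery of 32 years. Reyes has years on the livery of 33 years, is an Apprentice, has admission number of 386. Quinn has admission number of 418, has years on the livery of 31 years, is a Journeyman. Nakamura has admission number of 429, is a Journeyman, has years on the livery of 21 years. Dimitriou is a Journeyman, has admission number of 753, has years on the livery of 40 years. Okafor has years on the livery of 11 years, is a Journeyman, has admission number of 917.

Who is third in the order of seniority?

By standing in the guild: Andersen and Baptiste (Liveryman); then Drummond (Freeman); then Quinn, Nakamura, Dimitriou and Okafor (Journeyman); then Reyes (Apprentice).
Among Andersen and Baptiste, by admission number (lower first): Andersen (858) before Baptiste (860).
Among Quinn, Nakamura, Dimitriou and Okafor, by admission number (lower first): Quinn (418) before Nakamura (429) before Dimitriou (753) before Okafor (917).
Order: Andersen, Baptiste, Drummond, Quinn, Nakamura, Dimitriou, Okafor, Reyes.

Drummond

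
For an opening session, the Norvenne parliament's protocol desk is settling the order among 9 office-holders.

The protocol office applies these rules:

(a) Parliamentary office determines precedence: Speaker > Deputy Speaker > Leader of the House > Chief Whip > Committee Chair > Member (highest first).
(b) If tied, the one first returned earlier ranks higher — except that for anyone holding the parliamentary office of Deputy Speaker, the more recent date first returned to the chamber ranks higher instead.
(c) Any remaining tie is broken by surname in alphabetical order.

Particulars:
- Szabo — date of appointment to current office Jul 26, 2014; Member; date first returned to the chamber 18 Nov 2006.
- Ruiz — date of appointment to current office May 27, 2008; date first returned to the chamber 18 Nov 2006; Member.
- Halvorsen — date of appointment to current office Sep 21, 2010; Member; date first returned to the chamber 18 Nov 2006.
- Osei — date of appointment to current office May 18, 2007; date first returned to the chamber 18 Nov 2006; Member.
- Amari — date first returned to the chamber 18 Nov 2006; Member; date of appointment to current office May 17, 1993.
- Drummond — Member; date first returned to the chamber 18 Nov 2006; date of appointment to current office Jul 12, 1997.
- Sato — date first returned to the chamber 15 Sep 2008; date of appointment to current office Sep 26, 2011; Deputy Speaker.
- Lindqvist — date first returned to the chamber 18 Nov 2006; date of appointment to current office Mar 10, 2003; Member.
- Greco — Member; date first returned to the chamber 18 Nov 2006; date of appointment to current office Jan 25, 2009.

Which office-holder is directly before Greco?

Drummond

By parliamentary office: Sato (Deputy Speaker); then Amari, Drummond, Greco, Halvorsen, Lindqvist, Osei, Ruiz and Szabo (Member).
Amari, Drummond, Greco, Halvorsen, Lindqvist, Osei, Ruiz and Szabo all have date first returned to the chamber 18 Nov 2006, so the next rule applies.
Among Amari, Drummond, Greco, Halvorsen, Lindqvist, Osei, Ruiz and Szabo, alphabetically by surname: Amari before Drummond before Greco before Halvorsen before Lindqvist before Osei before Ruiz before Szabo.
Order: Sato, Amari, Drummond, Greco, Halvorsen, Lindqvist, Osei, Ruiz, Szabo.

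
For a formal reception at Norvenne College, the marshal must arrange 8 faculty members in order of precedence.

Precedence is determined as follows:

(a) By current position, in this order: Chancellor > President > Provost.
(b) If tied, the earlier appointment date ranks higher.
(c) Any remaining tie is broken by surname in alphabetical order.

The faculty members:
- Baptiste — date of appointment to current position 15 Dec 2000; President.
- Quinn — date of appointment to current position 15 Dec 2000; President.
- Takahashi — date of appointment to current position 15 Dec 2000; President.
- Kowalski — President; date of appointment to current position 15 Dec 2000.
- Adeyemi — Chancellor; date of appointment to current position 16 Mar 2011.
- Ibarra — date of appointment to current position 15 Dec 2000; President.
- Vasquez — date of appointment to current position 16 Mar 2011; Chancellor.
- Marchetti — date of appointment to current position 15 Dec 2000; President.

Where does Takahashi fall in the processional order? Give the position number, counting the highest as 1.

8

By current position: Adeyemi and Vasquez (Chancellor); then Baptiste, Ibarra, Kowalski, Marchetti, Quinn and Takahashi (President).
Adeyemi and Vasquez both have date of appointment to current position 16 Mar 2011, so the next rule applies.
Among Adeyemi and Vasquez, alphabetically by surname: Adeyemi before Vasquez.
Baptiste, Ibarra, Kowalski, Marchetti, Quinn and Takahashi all have date of appointment to current position 15 Dec 2000, so the next rule applies.
Among Baptiste, Ibarra, Kowalski, Marchetti, Quinn and Takahashi, alphabetically by surname: Baptiste before Ibarra before Kowalski before Marchetti before Quinn before Takahashi.
Order: Adeyemi, Vasquez, Baptiste, Ibarra, Kowalski, Marchetti, Quinn, Takahashi. So position 8.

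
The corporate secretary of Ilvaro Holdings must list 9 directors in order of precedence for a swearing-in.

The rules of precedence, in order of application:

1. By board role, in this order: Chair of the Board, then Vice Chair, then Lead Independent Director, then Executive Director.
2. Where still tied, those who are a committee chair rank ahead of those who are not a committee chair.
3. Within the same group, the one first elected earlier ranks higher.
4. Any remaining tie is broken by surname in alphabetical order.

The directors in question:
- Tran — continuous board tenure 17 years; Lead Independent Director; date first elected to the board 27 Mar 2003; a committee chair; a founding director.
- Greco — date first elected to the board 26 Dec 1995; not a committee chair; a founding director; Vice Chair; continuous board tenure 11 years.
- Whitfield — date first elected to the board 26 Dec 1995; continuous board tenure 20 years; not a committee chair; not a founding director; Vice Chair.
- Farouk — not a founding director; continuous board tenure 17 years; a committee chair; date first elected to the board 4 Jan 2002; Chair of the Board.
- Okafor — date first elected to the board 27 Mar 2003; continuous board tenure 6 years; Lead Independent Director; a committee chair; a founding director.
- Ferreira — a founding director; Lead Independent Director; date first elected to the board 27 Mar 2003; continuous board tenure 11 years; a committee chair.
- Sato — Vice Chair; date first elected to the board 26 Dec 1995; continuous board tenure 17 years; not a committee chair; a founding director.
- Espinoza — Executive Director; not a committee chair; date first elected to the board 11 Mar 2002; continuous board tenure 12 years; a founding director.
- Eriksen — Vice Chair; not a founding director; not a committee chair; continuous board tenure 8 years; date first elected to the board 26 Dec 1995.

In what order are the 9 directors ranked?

Farouk, Eriksen, Greco, Sato, Whitfield, Ferreira, Okafor, Tran, Espinoza

By board role: Farouk (Chair of the Board); then Eriksen, Greco, Sato and Whitfield (Vice Chair); then Ferreira, Okafor and Tran (Lead Independent Director); then Espinoza (Executive Director).
Eriksen, Greco, Sato and Whitfield are each not a committee chair, so the next rule applies.
Eriksen, Greco, Sato and Whitfield all have date first elected to the board 26 Dec 1995, so the next rule applies.
Among Eriksen, Greco, Sato and Whitfield, alphabetically by surname: Eriksen before Greco before Sato before Whitfield.
Ferreira, Okafor and Tran are each a committee chair, so the next rule applies.
Ferreira, Okafor and Tran all have date first elected to the board 27 Mar 2003, so the next rule applies.
Among Ferreira, Okafor and Tran, alphabetically by surname: Ferreira before Okafor before Tran.
Full order: Farouk, Eriksen, Greco, Sato, Whitfield, Ferreira, Okafor, Tran, Espinoza.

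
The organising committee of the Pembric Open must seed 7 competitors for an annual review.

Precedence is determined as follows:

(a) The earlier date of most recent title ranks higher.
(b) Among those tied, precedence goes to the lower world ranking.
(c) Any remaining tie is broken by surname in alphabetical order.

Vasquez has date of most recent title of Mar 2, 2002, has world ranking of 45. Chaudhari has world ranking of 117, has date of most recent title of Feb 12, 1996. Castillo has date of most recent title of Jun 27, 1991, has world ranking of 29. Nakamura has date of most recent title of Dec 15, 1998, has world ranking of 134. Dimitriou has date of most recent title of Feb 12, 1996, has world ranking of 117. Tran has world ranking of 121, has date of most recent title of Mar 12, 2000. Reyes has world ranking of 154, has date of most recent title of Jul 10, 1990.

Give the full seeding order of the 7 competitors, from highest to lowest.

By date of most recent title (earlier first): Reyes (Jul 10, 1990); then Castillo (Jun 27, 1991); then Chaudhari and Dimitriou (both Feb 12, 1996); then Nakamura (Dec 15, 1998); then Tran (Mar 12, 2000); then Vasquez (Mar 2, 2002).
Chaudhari and Dimitriou both have world ranking 117, so the next rule applies.
Among Chaudhari and Dimitriou, alphabetically by surname: Chaudhari before Dimitriou.
Full order: Reyes, Castillo, Chaudhari, Dimitriou, Nakamura, Tran, Vasquez.

Reyes, Castillo, Chaudhari, Dimitriou, Nakamura, Tran, Vasquez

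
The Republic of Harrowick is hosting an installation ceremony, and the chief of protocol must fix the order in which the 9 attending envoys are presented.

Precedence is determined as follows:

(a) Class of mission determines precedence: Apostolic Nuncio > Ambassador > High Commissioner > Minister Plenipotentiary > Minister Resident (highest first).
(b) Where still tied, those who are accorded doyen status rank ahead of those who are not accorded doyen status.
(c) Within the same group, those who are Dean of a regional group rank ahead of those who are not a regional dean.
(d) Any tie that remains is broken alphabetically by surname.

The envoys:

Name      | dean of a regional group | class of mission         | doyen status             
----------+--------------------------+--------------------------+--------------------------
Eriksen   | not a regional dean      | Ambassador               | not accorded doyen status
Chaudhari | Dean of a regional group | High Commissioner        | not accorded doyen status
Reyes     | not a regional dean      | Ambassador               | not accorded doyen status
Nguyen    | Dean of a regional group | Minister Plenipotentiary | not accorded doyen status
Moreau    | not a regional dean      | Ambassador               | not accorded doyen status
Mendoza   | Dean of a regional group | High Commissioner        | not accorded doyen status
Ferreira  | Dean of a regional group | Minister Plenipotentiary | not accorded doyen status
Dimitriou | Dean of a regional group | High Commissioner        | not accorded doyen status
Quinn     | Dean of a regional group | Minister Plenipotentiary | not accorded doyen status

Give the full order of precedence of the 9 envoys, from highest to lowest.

Eriksen, Moreau, Reyes, Chaudhari, Dimitriou, Mendoza, Ferreira, Nguyen, Quinn

By class of mission: Eriksen, Moreau and Reyes (Ambassador); then Chaudhari, Dimitriou and Mendoza (High Commissioner); then Ferreira, Nguyen and Quinn (Minister Plenipotentiary).
Eriksen, Moreau and Reyes are each not accorded doyen status, so the next rule applies.
Eriksen, Moreau and Reyes are each not a regional dean, so the next rule applies.
Among Eriksen, Moreau and Reyes, alphabetically by surname: Eriksen before Moreau before Reyes.
Chaudhari, Dimitriou and Mendoza are each not accorded doyen status, so the next rule applies.
Chaudhari, Dimitriou and Mendoza are each Dean of a regional group, so the next rule applies.
Among Chaudhari, Dimitriou and Mendoza, alphabetically by surname: Chaudhari before Dimitriou before Mendoza.
Ferreira, Nguyen and Quinn are each not accorded doyen status, so the next rule applies.
Ferreira, Nguyen and Quinn are each Dean of a regional group, so the next rule applies.
Among Ferreira, Nguyen and Quinn, alphabetically by surname: Ferreira before Nguyen before Quinn.
Full order: Eriksen, Moreau, Reyes, Chaudhari, Dimitriou, Mendoza, Ferreira, Nguyen, Quinn.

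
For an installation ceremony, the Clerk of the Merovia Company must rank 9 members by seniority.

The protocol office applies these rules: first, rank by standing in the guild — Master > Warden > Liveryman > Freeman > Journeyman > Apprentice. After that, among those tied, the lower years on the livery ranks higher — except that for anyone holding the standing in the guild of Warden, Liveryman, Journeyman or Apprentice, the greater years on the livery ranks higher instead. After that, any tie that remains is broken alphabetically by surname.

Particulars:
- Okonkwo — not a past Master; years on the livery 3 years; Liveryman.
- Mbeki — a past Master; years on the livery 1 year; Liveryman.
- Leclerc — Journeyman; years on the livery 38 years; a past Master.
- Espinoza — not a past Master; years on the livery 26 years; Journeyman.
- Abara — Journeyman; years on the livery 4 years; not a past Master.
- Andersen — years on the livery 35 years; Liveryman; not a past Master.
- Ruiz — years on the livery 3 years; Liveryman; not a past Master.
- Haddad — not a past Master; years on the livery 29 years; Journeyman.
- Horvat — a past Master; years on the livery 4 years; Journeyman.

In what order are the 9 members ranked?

Andersen, Okonkwo, Ruiz, Mbeki, Leclerc, Haddad, Espinoza, Abara, Horvat

By standing in the guild: Andersen, Okonkwo, Ruiz and Mbeki (Liveryman); then Leclerc, Haddad, Espinoza, Abara and Horvat (Journeyman).
Among Andersen, Okonkwo, Ruiz and Mbeki, by years on the livery (higher first) (reversed rule for this group): Andersen (35 years) before Okonkwo and Ruiz (3 years) before Mbeki (1 year).
Among Okonkwo and Ruiz, alphabetically by surname: Okonkwo before Ruiz.
Among Leclerc, Haddad, Espinoza, Abara and Horvat, by years on the livery (higher first) (reversed rule for this group): Leclerc (38 years) before Haddad (29 years) before Espinoza (26 years) before Abara and Horvat (4 years).
Among Abara and Horvat, alphabetically by surname: Abara before Horvat.
Full order: Andersen, Okonkwo, Ruiz, Mbeki, Leclerc, Haddad, Espinoza, Abara, Horvat.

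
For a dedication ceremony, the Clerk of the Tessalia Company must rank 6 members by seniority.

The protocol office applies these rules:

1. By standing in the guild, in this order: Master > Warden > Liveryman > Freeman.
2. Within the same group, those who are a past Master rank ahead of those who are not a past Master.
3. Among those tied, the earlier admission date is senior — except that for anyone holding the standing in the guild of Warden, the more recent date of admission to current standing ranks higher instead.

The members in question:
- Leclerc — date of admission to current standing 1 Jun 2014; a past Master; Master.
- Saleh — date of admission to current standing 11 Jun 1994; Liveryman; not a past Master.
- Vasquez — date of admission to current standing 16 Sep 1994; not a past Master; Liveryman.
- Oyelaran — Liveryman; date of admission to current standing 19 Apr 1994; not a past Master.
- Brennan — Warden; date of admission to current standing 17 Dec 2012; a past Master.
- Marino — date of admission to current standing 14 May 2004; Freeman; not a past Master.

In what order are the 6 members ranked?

Leclerc, Brennan, Oyelaran, Saleh, Vasquez, Marino

By standing in the guild: Leclerc (Master); then Brennan (Warden); then Oyelaran, Saleh and Vasquez (Liveryman); then Marino (Freeman).
Oyelaran, Saleh and Vasquez are each not a past Master, so the next rule applies.
Among Oyelaran, Saleh and Vasquez, by date of admission to current standing (earlier first): Oyelaran (19 Apr 1994) before Saleh (11 Jun 1994) before Vasquez (16 Sep 1994).
Full order: Leclerc, Brennan, Oyelaran, Saleh, Vasquez, Marino.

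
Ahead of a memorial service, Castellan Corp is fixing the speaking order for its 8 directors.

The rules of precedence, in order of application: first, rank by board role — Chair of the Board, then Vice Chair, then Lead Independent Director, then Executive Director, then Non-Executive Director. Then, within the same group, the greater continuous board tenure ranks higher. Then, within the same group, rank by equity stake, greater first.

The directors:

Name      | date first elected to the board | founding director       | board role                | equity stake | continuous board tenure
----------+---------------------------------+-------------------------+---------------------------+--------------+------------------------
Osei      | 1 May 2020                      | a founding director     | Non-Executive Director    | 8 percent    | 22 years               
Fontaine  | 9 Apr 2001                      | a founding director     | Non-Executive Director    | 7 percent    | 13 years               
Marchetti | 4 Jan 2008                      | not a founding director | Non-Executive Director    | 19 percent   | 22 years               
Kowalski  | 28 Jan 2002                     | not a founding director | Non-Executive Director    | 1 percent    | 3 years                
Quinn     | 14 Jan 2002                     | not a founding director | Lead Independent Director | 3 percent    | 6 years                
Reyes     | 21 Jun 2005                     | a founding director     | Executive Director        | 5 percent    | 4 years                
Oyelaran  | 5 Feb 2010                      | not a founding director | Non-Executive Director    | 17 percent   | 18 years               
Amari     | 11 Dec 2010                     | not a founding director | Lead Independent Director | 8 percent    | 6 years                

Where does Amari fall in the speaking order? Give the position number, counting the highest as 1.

By board role: Amari and Quinn (Lead Independent Director); then Reyes (Executive Director); then Marchetti, Osei, Oyelaran, Fontaine and Kowalski (Non-Executive Director).
Amari and Quinn both have continuous board tenure 6 years, so the next rule applies.
Among Amari and Quinn, by equity stake (higher first): Amari (8 percent) before Quinn (3 percent).
Among Marchetti, Osei, Oyelaran, Fontaine and Kowalski, by continuous board tenure (higher first): Marchetti and Osei (22 years) before Oyelaran (18 years) before Fontaine (13 years) before Kowalski (3 years).
Among Marchetti and Osei, by equity stake (higher first): Marchetti (19 percent) before Osei (8 percent).
Order: Amari, Quinn, Reyes, Marchetti, Osei, Oyelaran, Fontaine, Kowalski. So position 1.

1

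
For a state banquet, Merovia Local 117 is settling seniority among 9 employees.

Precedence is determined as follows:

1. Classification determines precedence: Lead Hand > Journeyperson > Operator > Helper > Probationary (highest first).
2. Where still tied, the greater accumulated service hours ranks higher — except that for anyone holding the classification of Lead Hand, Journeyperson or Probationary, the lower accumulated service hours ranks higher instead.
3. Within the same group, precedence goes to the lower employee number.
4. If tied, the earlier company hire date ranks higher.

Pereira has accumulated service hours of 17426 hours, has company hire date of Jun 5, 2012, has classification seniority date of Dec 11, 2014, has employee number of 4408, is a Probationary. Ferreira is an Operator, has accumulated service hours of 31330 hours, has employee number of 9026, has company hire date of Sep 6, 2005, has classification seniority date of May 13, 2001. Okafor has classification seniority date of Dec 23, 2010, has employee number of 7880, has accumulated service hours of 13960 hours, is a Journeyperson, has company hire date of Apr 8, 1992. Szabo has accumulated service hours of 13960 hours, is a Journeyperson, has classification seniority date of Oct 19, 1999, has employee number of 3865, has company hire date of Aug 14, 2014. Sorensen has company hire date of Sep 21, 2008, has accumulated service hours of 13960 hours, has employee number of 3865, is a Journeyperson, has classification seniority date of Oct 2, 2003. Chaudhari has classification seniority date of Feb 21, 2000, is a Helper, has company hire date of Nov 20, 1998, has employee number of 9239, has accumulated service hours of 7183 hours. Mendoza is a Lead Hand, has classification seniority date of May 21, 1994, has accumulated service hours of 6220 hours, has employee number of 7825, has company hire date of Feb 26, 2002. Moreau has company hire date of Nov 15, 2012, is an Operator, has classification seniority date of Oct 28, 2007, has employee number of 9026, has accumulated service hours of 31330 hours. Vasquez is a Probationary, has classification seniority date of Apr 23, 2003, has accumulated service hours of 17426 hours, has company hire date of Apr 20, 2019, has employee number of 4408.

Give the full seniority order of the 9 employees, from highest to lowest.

By classification: Mendoza (Lead Hand); then Sorensen, Szabo and Okafor (Journeyperson); then Ferreira and Moreau (Operator); then Chaudhari (Helper); then Pereira and Vasquez (Probationary).
Sorensen, Szabo and Okafor all have accumulated service hours 13960 hours, so the next rule applies.
Among Sorensen, Szabo and Okafor, by employee number (lower first): Sorensen and Szabo (3865) before Okafor (7880).
Among Sorensen and Szabo, by company hire date (earlier first): Sorensen (Sep 21, 2008) before Szabo (Aug 14, 2014).
Ferreira and Moreau both have accumulated service hours 31330 hours, so the next rule applies.
Ferreira and Moreau both have employee number 9026, so the next rule applies.
Among Ferreira and Moreau, by company hire date (earlier first): Ferreira (Sep 6, 2005) before Moreau (Nov 15, 2012).
Pereira and Vasquez both have accumulated service hours 17426 hours, so the next rule applies.
Pereira and Vasquez both have employee number 4408, so the next rule applies.
Among Pereira and Vasquez, by company hire date (earlier first): Pereira (Jun 5, 2012) before Vasquez (Apr 20, 2019).
Full order: Mendoza, Sorensen, Szabo, Okafor, Ferreira, Moreau, Chaudhari, Pereira, Vasquez.

Mendoza, Sorensen, Szabo, Okafor, Ferreira, Moreau, Chaudhari, Pereira, Vasquez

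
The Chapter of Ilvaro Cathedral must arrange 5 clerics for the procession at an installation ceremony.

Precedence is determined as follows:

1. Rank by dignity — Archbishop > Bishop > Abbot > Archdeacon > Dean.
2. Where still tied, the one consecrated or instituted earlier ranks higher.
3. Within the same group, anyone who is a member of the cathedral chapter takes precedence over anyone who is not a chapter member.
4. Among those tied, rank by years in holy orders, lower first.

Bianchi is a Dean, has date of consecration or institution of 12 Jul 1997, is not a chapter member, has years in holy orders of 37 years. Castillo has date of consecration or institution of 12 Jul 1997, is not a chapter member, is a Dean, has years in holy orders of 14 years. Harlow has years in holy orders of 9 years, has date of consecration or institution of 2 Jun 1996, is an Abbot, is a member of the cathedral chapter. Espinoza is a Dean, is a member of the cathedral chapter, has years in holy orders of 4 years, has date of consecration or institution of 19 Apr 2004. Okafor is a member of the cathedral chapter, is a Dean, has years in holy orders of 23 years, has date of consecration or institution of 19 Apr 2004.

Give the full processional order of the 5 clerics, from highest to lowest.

By dignity: Harlow (Abbot); then Castillo, Bianchi, Espinoza and Okafor (Dean).
Among Castillo, Bianchi, Espinoza and Okafor, by date of consecration or institution (earlier first): Castillo and Bianchi (12 Jul 1997) before Espinoza and Okafor (19 Apr 2004).
Castillo and Bianchi are each not a chapter member, so the next rule applies.
Among Castillo and Bianchi, by years in holy orders (lower first): Castillo (14 years) before Bianchi (37 years).
Espinoza and Okafor are each a member of the cathedral chapter, so the next rule applies.
Among Espinoza and Okafor, by years in holy orders (lower first): Espinoza (4 years) before Okafor (23 years).
Full order: Harlow, Castillo, Bianchi, Espinoza, Okafor.

Harlow, Castillo, Bianchi, Espinoza, Okafor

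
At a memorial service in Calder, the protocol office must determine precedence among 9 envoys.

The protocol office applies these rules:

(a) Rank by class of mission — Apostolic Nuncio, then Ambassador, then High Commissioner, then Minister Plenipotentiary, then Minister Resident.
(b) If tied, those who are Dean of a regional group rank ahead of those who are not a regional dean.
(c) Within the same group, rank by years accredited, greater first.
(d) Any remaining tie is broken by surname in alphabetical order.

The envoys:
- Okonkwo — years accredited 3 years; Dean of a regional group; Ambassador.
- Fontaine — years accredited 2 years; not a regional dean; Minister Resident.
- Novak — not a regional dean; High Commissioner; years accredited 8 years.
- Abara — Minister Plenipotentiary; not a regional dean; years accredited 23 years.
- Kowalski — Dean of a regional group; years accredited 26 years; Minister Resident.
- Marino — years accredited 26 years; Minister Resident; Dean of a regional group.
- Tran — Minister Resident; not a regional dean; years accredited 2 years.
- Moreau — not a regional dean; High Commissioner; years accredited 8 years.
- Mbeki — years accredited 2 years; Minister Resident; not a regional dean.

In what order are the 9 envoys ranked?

Okonkwo, Moreau, Novak, Abara, Kowalski, Marino, Fontaine, Mbeki, Tran

By class of mission: Okonkwo (Ambassador); then Moreau and Novak (High Commissioner); then Abara (Minister Plenipotentiary); then Kowalski, Marino, Fontaine, Mbeki and Tran (Minister Resident).
Moreau and Novak are each not a regional dean, so the next rule applies.
Moreau and Novak both have years accredited 8 years, so the next rule applies.
Among Moreau and Novak, alphabetically by surname: Moreau before Novak.
Among Kowalski, Marino, Fontaine, Mbeki and Tran, Dean of a regional group before not a regional dean: Kowalski and Marino (Dean of a regional group) before Fontaine, Mbeki and Tran (not a regional dean).
Kowalski and Marino both have years accredited 26 years, so the next rule applies.
Among Kowalski and Marino, alphabetically by surname: Kowalski before Marino.
Fontaine, Mbeki and Tran all have years accredited 2 years, so the next rule applies.
Among Fontaine, Mbeki and Tran, alphabetically by surname: Fontaine before Mbeki before Tran.
Full order: Okonkwo, Moreau, Novak, Abara, Kowalski, Marino, Fontaine, Mbeki, Tran.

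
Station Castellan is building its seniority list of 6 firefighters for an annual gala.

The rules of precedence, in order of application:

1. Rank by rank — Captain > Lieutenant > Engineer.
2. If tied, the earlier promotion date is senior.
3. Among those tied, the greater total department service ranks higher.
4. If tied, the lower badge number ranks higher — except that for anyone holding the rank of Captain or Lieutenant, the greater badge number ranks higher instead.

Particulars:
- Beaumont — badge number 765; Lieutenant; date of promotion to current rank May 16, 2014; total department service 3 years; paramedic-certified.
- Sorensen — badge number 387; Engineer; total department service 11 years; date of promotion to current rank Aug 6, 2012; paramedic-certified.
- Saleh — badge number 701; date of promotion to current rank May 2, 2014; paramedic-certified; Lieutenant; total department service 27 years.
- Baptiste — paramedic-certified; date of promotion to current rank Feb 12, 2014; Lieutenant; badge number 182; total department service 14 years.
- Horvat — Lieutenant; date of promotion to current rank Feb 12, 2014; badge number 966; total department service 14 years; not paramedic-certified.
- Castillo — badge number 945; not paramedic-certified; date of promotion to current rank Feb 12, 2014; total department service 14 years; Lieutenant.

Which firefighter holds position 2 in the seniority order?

Castillo

By rank: Horvat, Castillo, Baptiste, Saleh and Beaumont (Lieutenant); then Sorensen (Engineer).
Among Horvat, Castillo, Baptiste, Saleh and Beaumont, by date of promotion to current rank (earlier first): Horvat, Castillo and Baptiste (Feb 12, 2014) before Saleh (May 2, 2014) before Beaumont (May 16, 2014).
Horvat, Castillo and Baptiste all have total department service 14 years, so the next rule applies.
Among Horvat, Castillo and Baptiste, by badge number (higher first) (reversed rule for this group): Horvat (966) before Castillo (945) before Baptiste (182).
Order: Horvat, Castillo, Baptiste, Saleh, Beaumont, Sorensen.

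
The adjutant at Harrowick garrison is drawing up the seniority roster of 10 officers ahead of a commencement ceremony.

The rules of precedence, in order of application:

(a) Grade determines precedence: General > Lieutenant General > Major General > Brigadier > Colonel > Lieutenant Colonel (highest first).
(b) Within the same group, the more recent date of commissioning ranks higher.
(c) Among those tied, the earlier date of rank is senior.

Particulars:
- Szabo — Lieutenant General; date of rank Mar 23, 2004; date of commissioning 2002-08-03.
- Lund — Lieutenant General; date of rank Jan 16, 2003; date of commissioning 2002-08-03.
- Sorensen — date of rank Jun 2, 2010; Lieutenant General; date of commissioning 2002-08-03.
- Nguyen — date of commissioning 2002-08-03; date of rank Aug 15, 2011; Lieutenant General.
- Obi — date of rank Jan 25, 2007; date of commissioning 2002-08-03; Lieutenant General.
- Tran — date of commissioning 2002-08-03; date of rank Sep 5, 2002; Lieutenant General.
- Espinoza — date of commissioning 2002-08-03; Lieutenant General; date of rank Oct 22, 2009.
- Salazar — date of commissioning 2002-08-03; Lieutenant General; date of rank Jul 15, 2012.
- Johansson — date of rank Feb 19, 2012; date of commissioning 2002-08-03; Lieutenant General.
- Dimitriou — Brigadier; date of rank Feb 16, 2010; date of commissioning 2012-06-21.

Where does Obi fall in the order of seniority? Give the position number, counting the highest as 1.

4

By grade: Tran, Lund, Szabo, Obi, Espinoza, Sorensen, Nguyen, Johansson and Salazar (Lieutenant General); then Dimitriou (Brigadier).
Tran, Lund, Szabo, Obi, Espinoza, Sorensen, Nguyen, Johansson and Salazar all have date of commissioning 2002-08-03, so the next rule applies.
Among Tran, Lund, Szabo, Obi, Espinoza, Sorensen, Nguyen, Johansson and Salazar, by date of rank (earlier first): Tran (Sep 5, 2002) before Lund (Jan 16, 2003) before Szabo (Mar 23, 2004) before Obi (Jan 25, 2007) before Espinoza (Oct 22, 2009) before Sorensen (Jun 2, 2010) before Nguyen (Aug 15, 2011) before Johansson (Feb 19, 2012) before Salazar (Jul 15, 2012).
Order: Tran, Lund, Szabo, Obi, Espinoza, Sorensen, Nguyen, Johansson, Salazar, Dimitriou. So position 4.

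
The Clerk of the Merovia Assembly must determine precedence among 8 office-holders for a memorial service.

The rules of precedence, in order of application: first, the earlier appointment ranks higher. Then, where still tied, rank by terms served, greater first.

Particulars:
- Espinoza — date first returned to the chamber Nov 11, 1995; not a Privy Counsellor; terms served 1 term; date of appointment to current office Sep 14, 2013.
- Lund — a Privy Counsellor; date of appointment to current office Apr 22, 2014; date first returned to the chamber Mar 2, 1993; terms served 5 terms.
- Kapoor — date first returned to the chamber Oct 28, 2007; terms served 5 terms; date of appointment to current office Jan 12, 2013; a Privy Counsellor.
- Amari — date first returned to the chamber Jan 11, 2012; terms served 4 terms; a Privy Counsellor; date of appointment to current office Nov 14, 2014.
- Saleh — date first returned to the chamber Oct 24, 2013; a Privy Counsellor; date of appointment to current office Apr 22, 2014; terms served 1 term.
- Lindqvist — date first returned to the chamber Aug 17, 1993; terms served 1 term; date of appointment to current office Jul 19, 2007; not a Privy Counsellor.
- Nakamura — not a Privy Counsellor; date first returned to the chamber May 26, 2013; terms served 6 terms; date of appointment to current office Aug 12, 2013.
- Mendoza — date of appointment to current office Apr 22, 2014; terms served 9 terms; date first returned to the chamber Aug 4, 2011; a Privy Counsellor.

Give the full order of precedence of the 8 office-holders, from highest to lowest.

By date of appointment to current office (earlier first): Lindqvist (Jul 19, 2007); then Kapoor (Jan 12, 2013); then Nakamura (Aug 12, 2013); then Espinoza (Sep 14, 2013); then Mendoza, Lund and Saleh (each Apr 22, 2014); then Amari (Nov 14, 2014).
Among Mendoza, Lund and Saleh, by terms served (higher first): Mendoza (9 terms) before Lund (5 terms) before Saleh (1 term).
Full order: Lindqvist, Kapoor, Nakamura, Espinoza, Mendoza, Lund, Saleh, Amari.

Lindqvist, Kapoor, Nakamura, Espinoza, Mendoza, Lund, Saleh, Amari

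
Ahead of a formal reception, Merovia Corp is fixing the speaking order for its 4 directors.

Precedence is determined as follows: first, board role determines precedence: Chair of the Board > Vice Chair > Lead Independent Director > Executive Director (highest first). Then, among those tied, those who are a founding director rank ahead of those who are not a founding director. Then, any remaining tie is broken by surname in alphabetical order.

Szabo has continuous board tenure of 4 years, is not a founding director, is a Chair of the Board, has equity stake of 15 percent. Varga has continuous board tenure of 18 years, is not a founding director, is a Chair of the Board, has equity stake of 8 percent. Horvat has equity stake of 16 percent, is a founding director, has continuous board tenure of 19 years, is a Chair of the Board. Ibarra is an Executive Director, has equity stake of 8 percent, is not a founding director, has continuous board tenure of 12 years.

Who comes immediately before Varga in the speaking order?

Szabo

By board role: Horvat, Szabo and Varga (Chair of the Board); then Ibarra (Executive Director).
Among Horvat, Szabo and Varga, a founding director before not a founding director: Horvat (a founding director) before Szabo and Varga (not a founding director).
Among Szabo and Varga, alphabetically by surname: Szabo before Varga.
Order: Horvat, Szabo, Varga, Ibarra.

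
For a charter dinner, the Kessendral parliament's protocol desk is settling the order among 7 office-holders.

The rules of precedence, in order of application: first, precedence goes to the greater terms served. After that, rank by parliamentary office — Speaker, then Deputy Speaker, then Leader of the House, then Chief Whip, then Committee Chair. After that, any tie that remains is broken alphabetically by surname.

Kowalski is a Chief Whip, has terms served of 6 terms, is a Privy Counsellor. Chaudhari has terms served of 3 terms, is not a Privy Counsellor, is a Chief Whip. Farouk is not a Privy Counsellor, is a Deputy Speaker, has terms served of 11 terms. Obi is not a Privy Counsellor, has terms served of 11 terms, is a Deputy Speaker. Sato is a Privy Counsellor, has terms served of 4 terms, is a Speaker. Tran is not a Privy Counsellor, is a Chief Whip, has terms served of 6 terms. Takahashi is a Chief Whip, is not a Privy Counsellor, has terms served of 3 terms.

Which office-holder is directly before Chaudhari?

Sato

By terms served (higher first): Farouk and Obi (both 11 terms); then Kowalski and Tran (both 6 terms); then Sato (4 terms); then Chaudhari and Takahashi (both 3 terms).
Farouk and Obi are each Deputy Speaker, so the next rule applies.
Among Farouk and Obi, alphabetically by surname: Farouk before Obi.
Kowalski and Tran are each Chief Whip, so the next rule applies.
Among Kowalski and Tran, alphabetically by surname: Kowalski before Tran.
Chaudhari and Takahashi are each Chief Whip, so the next rule applies.
Among Chaudhari and Takahashi, alphabetically by surname: Chaudhari before Takahashi.
Order: Farouk, Obi, Kowalski, Tran, Sato, Chaudhari, Takahashi.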